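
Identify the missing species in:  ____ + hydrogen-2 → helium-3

proton

Conserve mass number: A + 2 = 3, so A = 1.
Conserve atomic number: Z + 1 = 2, so Z = 1.
A = 1 and Z = 1 is hydrogen-1 — a proton.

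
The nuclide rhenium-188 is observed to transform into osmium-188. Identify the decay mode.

beta-minus decay

ΔA = 188 − 188 = 0; ΔZ = 76 − 75 = +1.
A is unchanged and Z rises by 1 — a neutron has become a proton (β⁻ decay).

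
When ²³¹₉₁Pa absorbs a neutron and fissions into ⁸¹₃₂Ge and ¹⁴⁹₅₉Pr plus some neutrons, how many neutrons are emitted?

Conserve mass number: 232 = 81 + 149 + k, so k = 232 − 230 = 2.
Check atomic number: 91 = 32 + 59 + 0 = 91. ✓

2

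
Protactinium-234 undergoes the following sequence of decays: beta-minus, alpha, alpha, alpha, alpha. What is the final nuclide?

Start: (A, Z) = (234, 91).
After β⁻: (234, 92).
After α: (230, 90).
After α: (226, 88).
After α: (222, 86).
After α: (218, 84).
Z = 84 is polonium.

Po-218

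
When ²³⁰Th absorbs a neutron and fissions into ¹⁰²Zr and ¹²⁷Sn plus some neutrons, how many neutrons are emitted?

Conserve mass number: 231 = 102 + 127 + k, so k = 231 − 229 = 2.
Check atomic number: 90 = 40 + 50 + 0 = 90. ✓

2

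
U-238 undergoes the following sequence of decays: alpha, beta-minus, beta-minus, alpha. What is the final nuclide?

Start: (A, Z) = (238, 92).
After α: (234, 90).
After β⁻: (234, 91).
After β⁻: (234, 92).
After α: (230, 90).
Z = 90 is thorium.

Th-230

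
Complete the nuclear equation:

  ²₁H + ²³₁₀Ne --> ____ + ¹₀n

Conserve mass number: 2 + 23 = A + 1, so A = 24.
Conserve atomic number: 1 + 10 = Z + 0, so Z = 11.
Z = 11 is sodium, so the species is ²⁴₁₁Na.

Na-24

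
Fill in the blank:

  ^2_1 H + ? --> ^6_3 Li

alpha particle

Conserve mass number: 2 + A = 6, so A = 4.
Conserve atomic number: 1 + Z = 3, so Z = 2.
A = 4 and Z = 2 is ^4_2 He — an alpha particle.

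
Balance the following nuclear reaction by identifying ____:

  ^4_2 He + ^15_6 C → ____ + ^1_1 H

Conserve mass number: 4 + 15 = A + 1, so A = 18.
Conserve atomic number: 2 + 6 = Z + 1, so Z = 7.
Z = 7 is nitrogen, so the species is ^18_7 N.

N-18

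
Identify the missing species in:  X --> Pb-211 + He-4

Po-215

Conserve mass number: A = 211 + 4, so A = 215.
Conserve atomic number: Z = 82 + 2, so Z = 84.
Z = 84 is polonium, so the species is Po-215.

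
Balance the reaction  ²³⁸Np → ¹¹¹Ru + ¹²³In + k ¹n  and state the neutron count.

Conserve mass number: 238 = 111 + 123 + k, so k = 238 − 234 = 4.
Check atomic number: 93 = 44 + 49 + 0 = 93. ✓

4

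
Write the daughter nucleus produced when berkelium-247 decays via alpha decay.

Am-243

Alpha decay: mass number changes by -4, atomic number by -2.
A: 247 − 4 = 243; Z: 97 − 2 = 95.
Z = 95 is americium, so the daughter is americium-243.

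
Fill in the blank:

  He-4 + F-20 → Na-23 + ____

neutron

Conserve mass number: 4 + 20 = 23 + A, so A = 1.
Conserve atomic number: 2 + 9 = 11 + Z, so Z = 0.
A = 1 and Z = 0 is n — a neutron.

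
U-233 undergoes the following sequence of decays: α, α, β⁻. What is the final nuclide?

Ac-225

Start: (A, Z) = (233, 92).
After α: (229, 90).
After α: (225, 88).
After β⁻: (225, 89).
Z = 89 is actinium.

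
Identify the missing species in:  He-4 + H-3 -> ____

Li-7

Conserve mass number: 4 + 3 = A, so A = 7.
Conserve atomic number: 2 + 1 = Z, so Z = 3.
Z = 3 is lithium, so the species is Li-7.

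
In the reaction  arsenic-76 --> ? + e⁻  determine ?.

Se-76

Conserve mass number: 76 = A + 0, so A = 76.
Conserve atomic number: 33 = Z − 1, so Z = 34.
Z = 34 is selenium, so the species is selenium-76.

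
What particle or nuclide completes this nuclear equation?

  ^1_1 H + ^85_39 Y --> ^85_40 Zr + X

Conserve mass number: 1 + 85 = 85 + A, so A = 1.
Conserve atomic number: 1 + 39 = 40 + Z, so Z = 0.
A = 1 and Z = 0 is ^1_0 n — a neutron.

neutron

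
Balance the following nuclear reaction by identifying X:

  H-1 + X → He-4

triton

Conserve mass number: 1 + A = 4, so A = 3.
Conserve atomic number: 1 + Z = 2, so Z = 1.
A = 3 and Z = 1 is H-3 — a triton.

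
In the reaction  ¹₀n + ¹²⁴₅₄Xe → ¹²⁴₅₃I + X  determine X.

proton

Conserve mass number: 1 + 124 = 124 + A, so A = 1.
Conserve atomic number: 0 + 54 = 53 + Z, so Z = 1.
A = 1 and Z = 1 is ¹₁H — a proton.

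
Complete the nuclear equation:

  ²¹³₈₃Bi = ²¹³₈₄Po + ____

beta-minus particle

Conserve mass number: 213 = 213 + A, so A = 0.
Conserve atomic number: 83 = 84 + Z, so Z = -1.
A = 0 and Z = -1 is ⁰₋₁e — a beta-minus particle.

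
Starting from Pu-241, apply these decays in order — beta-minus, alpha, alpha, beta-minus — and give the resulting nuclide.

U-233

Start: (A, Z) = (241, 94).
After β⁻: (241, 95).
After α: (237, 93).
After α: (233, 91).
After β⁻: (233, 92).
Z = 92 is uranium.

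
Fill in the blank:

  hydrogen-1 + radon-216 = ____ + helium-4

Conserve mass number: 1 + 216 = A + 4, so A = 213.
Conserve atomic number: 1 + 86 = Z + 2, so Z = 85.
Z = 85 is astatine, so the species is astatine-213.

At-213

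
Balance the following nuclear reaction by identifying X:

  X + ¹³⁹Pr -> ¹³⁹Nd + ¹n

proton

Conserve mass number: A + 139 = 139 + 1, so A = 1.
Conserve atomic number: Z + 59 = 60 + 0, so Z = 1.
A = 1 and Z = 1 is ¹H — a proton.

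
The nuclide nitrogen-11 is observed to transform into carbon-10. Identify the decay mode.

ΔA = 10 − 11 = -1; ΔZ = 6 − 7 = -1.
A drops by 1 and Z drops by 1 — a proton was emitted.

proton emission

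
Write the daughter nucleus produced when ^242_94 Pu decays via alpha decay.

U-238

Alpha decay: mass number changes by -4, atomic number by -2.
A: 242 − 4 = 238; Z: 94 − 2 = 92.
Z = 92 is uranium, so the daughter is ^238_92 U.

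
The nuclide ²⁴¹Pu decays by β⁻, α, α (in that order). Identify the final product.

Start: (A, Z) = (241, 94).
After β⁻: (241, 95).
After α: (237, 93).
After α: (233, 91).
Z = 91 is protactinium.

Pa-233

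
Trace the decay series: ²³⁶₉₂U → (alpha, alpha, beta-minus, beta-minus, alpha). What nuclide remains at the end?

Ra-224

Start: (A, Z) = (236, 92).
After α: (232, 90).
After α: (228, 88).
After β⁻: (228, 89).
After β⁻: (228, 90).
After α: (224, 88).
Z = 88 is radium.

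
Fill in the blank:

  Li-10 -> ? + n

Li-9

Conserve mass number: 10 = A + 1, so A = 9.
Conserve atomic number: 3 = Z + 0, so Z = 3.
Z = 3 is lithium, so the species is Li-9.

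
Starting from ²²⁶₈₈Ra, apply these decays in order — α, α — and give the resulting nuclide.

Po-218

Start: (A, Z) = (226, 88).
After α: (222, 86).
After α: (218, 84).
Z = 84 is polonium.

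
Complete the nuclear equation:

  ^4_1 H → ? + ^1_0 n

H-3

Conserve mass number: 4 = A + 1, so A = 3.
Conserve atomic number: 1 = Z + 0, so Z = 1.
A = 3 and Z = 1 is ^3_1 H — a triton.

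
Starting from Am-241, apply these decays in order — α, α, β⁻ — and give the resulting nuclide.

Start: (A, Z) = (241, 95).
After α: (237, 93).
After α: (233, 91).
After β⁻: (233, 92).
Z = 92 is uranium.

U-233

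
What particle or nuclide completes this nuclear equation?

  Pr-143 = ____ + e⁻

Nd-143

Conserve mass number: 143 = A + 0, so A = 143.
Conserve atomic number: 59 = Z − 1, so Z = 60.
Z = 60 is neodymium, so the species is Nd-143.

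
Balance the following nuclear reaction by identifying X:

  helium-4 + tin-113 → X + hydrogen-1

Conserve mass number: 4 + 113 = A + 1, so A = 116.
Conserve atomic number: 2 + 50 = Z + 1, so Z = 51.
Z = 51 is antimony, so the species is antimony-116.

Sb-116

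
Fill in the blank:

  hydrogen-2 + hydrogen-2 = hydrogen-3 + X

Conserve mass number: 2 + 2 = 3 + A, so A = 1.
Conserve atomic number: 1 + 1 = 1 + Z, so Z = 1.
A = 1 and Z = 1 is hydrogen-1 — a proton.

proton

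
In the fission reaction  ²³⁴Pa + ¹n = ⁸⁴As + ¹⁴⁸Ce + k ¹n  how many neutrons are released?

Conserve mass number: 235 = 84 + 148 + k, so k = 235 − 232 = 3.
Check atomic number: 91 = 33 + 58 + 0 = 91. ✓

3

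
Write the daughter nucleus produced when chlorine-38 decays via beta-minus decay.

Ar-38

Beta-minus decay: mass number changes by +0, atomic number by +1.
A: 38 = 38; Z: 17 + 1 = 18.
Z = 18 is argon, so the daughter is argon-38.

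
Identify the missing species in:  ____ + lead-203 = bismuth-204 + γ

proton

Conserve mass number: A + 203 = 204 + 0, so A = 1.
Conserve atomic number: Z + 82 = 83 + 0, so Z = 1.
A = 1 and Z = 1 is hydrogen-1 — a proton.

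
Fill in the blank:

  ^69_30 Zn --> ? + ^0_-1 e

Ga-69

Conserve mass number: 69 = A + 0, so A = 69.
Conserve atomic number: 30 = Z − 1, so Z = 31.
Z = 31 is gallium, so the species is ^69_31 Ga.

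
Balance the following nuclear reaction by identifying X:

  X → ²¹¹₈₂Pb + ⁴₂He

Po-215

Conserve mass number: A = 211 + 4, so A = 215.
Conserve atomic number: Z = 82 + 2, so Z = 84.
Z = 84 is polonium, so the species is ²¹⁵₈₄Po.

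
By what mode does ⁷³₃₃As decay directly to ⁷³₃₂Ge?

beta-plus decay or electron capture

ΔA = 73 − 73 = 0; ΔZ = 32 − 33 = -1.
A is unchanged and Z drops by 1 — a proton has become a neutron (β⁺ emission or electron capture).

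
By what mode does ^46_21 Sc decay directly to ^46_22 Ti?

ΔA = 46 − 46 = 0; ΔZ = 22 − 21 = +1.
A is unchanged and Z rises by 1 — a neutron has become a proton (β⁻ decay).

beta-minus decay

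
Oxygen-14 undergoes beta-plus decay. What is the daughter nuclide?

Beta-plus decay: mass number changes by +0, atomic number by -1.
A: 14 = 14; Z: 8 − 1 = 7.
Z = 7 is nitrogen, so the daughter is nitrogen-14.

N-14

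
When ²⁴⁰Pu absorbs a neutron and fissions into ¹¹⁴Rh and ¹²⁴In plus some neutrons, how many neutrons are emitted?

Conserve mass number: 241 = 114 + 124 + k, so k = 241 − 238 = 3.
Check atomic number: 94 = 45 + 49 + 0 = 94. ✓

3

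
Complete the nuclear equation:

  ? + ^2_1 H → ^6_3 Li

Conserve mass number: A + 2 = 6, so A = 4.
Conserve atomic number: Z + 1 = 3, so Z = 2.
A = 4 and Z = 2 is ^4_2 He — an alpha particle.

alpha particle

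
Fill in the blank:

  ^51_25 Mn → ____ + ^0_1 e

Conserve mass number: 51 = A + 0, so A = 51.
Conserve atomic number: 25 = Z + 1, so Z = 24.
Z = 24 is chromium, so the species is ^51_24 Cr.

Cr-51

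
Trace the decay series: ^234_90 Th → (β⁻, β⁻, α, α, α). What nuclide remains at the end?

Start: (A, Z) = (234, 90).
After β⁻: (234, 91).
After β⁻: (234, 92).
After α: (230, 90).
After α: (226, 88).
After α: (222, 86).
Z = 86 is radon.

Rn-222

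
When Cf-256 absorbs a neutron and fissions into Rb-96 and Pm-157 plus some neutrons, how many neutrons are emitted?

Conserve mass number: 257 = 96 + 157 + k, so k = 257 − 253 = 4.
Check atomic number: 98 = 37 + 61 + 0 = 98. ✓

4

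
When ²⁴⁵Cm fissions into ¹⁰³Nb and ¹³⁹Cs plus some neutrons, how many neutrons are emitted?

3

Conserve mass number: 245 = 103 + 139 + k, so k = 245 − 242 = 3.
Check atomic number: 96 = 41 + 55 + 0 = 96. ✓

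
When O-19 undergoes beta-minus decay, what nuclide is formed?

Beta-minus decay: mass number changes by +0, atomic number by +1.
A: 19 = 19; Z: 8 + 1 = 9.
Z = 9 is fluorine, so the daughter is F-19.

F-19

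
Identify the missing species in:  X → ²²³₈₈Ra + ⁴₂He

Th-227

Conserve mass number: A = 223 + 4, so A = 227.
Conserve atomic number: Z = 88 + 2, so Z = 90.
Z = 90 is thorium, so the species is ²²⁷₉₀Th.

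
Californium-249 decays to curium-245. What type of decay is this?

alpha decay

ΔA = 245 − 249 = -4; ΔZ = 96 − 98 = -2.
A drops by 4 and Z drops by 2 — the signature of alpha emission.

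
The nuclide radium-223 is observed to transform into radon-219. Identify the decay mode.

alpha decay

ΔA = 219 − 223 = -4; ΔZ = 86 − 88 = -2.
A drops by 4 and Z drops by 2 — the signature of alpha emission.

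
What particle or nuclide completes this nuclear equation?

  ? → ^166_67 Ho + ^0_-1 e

Dy-166

Conserve mass number: A = 166 + 0, so A = 166.
Conserve atomic number: Z = 67 − 1, so Z = 66.
Z = 66 is dysprosium, so the species is ^166_66 Dy.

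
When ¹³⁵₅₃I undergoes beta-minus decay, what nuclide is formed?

Xe-135

Beta-minus decay: mass number changes by +0, atomic number by +1.
A: 135 = 135; Z: 53 + 1 = 54.
Z = 54 is xenon, so the daughter is ¹³⁵₅₄Xe.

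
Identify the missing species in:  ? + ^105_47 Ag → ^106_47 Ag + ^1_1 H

Conserve mass number: A + 105 = 106 + 1, so A = 2.
Conserve atomic number: Z + 47 = 47 + 1, so Z = 1.
A = 2 and Z = 1 is ^2_1 H — a deuteron.

deuteron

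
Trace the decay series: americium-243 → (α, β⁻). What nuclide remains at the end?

Pu-239

Start: (A, Z) = (243, 95).
After α: (239, 93).
After β⁻: (239, 94).
Z = 94 is plutonium.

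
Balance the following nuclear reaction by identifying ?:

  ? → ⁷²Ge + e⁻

Ga-72

Conserve mass number: A = 72 + 0, so A = 72.
Conserve atomic number: Z = 32 − 1, so Z = 31.
Z = 31 is gallium, so the species is ⁷²Ga.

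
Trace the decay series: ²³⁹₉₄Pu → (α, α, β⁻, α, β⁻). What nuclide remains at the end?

Start: (A, Z) = (239, 94).
After α: (235, 92).
After α: (231, 90).
After β⁻: (231, 91).
After α: (227, 89).
After β⁻: (227, 90).
Z = 90 is thorium.

Th-227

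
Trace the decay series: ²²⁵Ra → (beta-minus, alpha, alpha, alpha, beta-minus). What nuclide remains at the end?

Po-213

Start: (A, Z) = (225, 88).
After β⁻: (225, 89).
After α: (221, 87).
After α: (217, 85).
After α: (213, 83).
After β⁻: (213, 84).
Z = 84 is polonium.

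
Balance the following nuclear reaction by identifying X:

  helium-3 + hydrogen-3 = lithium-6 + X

gamma ray

Conserve mass number: 3 + 3 = 6 + A, so A = 0.
Conserve atomic number: 2 + 1 = 3 + Z, so Z = 0.
A = 0 and Z = 0 is γ — a gamma ray.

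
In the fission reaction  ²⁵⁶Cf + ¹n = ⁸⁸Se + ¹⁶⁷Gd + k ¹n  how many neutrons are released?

2

Conserve mass number: 257 = 88 + 167 + k, so k = 257 − 255 = 2.
Check atomic number: 98 = 34 + 64 + 0 = 98. ✓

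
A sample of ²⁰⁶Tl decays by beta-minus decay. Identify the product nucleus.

Beta-minus decay: mass number changes by +0, atomic number by +1.
A: 206 = 206; Z: 81 + 1 = 82.
Z = 82 is lead, so the daughter is ²⁰⁶Pb.

Pb-206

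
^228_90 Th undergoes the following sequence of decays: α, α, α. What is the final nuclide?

Po-216

Start: (A, Z) = (228, 90).
After α: (224, 88).
After α: (220, 86).
After α: (216, 84).
Z = 84 is polonium.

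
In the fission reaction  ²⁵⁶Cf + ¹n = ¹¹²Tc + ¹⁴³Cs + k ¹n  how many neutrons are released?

Conserve mass number: 257 = 112 + 143 + k, so k = 257 − 255 = 2.
Check atomic number: 98 = 43 + 55 + 0 = 98. ✓

2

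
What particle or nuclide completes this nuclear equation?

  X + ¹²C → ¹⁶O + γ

Conserve mass number: A + 12 = 16 + 0, so A = 4.
Conserve atomic number: Z + 6 = 8 + 0, so Z = 2.
A = 4 and Z = 2 is ⁴He — an alpha particle.

alpha particle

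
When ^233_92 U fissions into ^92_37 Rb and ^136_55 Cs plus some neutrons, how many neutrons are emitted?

Conserve mass number: 233 = 92 + 136 + k, so k = 233 − 228 = 5.
Check atomic number: 92 = 37 + 55 + 0 = 92. ✓

5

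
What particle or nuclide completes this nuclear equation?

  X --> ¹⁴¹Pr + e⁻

Conserve mass number: A = 141 + 0, so A = 141.
Conserve atomic number: Z = 59 − 1, so Z = 58.
Z = 58 is cerium, so the species is ¹⁴¹Ce.

Ce-141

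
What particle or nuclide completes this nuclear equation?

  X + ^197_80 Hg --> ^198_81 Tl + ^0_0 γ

proton

Conserve mass number: A + 197 = 198 + 0, so A = 1.
Conserve atomic number: Z + 80 = 81 + 0, so Z = 1.
A = 1 and Z = 1 is ^1_1 H — a proton.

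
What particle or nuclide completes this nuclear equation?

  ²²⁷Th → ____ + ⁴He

Conserve mass number: 227 = A + 4, so A = 223.
Conserve atomic number: 90 = Z + 2, so Z = 88.
Z = 88 is radium, so the species is ²²³Ra.

Ra-223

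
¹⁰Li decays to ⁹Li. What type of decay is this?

neutron emission

ΔA = 9 − 10 = -1; ΔZ = 3 − 3 = +0.
A drops by 1 with Z unchanged — a neutron was emitted.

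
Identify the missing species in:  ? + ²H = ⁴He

deuteron

Conserve mass number: A + 2 = 4, so A = 2.
Conserve atomic number: Z + 1 = 2, so Z = 1.
A = 2 and Z = 1 is ²H — a deuteron.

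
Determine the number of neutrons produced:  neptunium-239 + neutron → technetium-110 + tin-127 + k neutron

3

Conserve mass number: 240 = 110 + 127 + k, so k = 240 − 237 = 3.
Check atomic number: 93 = 43 + 50 + 0 = 93. ✓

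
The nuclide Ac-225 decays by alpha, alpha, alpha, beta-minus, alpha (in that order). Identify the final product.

Pb-209

Start: (A, Z) = (225, 89).
After α: (221, 87).
After α: (217, 85).
After α: (213, 83).
After β⁻: (213, 84).
After α: (209, 82).
Z = 82 is lead.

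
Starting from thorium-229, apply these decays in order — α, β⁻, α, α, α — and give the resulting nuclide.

Start: (A, Z) = (229, 90).
After α: (225, 88).
After β⁻: (225, 89).
After α: (221, 87).
After α: (217, 85).
After α: (213, 83).
Z = 83 is bismuth.

Bi-213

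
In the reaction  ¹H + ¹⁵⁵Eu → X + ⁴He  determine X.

Conserve mass number: 1 + 155 = A + 4, so A = 152.
Conserve atomic number: 1 + 63 = Z + 2, so Z = 62.
Z = 62 is samarium, so the species is ¹⁵²Sm.

Sm-152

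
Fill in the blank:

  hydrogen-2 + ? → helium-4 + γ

deuteron

Conserve mass number: 2 + A = 4 + 0, so A = 2.
Conserve atomic number: 1 + Z = 2 + 0, so Z = 1.
A = 2 and Z = 1 is hydrogen-2 — a deuteron.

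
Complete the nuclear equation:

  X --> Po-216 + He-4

Rn-220

Conserve mass number: A = 216 + 4, so A = 220.
Conserve atomic number: Z = 84 + 2, so Z = 86.
Z = 86 is radon, so the species is Rn-220.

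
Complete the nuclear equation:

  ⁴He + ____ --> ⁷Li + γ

Conserve mass number: 4 + A = 7 + 0, so A = 3.
Conserve atomic number: 2 + Z = 3 + 0, so Z = 1.
A = 3 and Z = 1 is ³H — a triton.

triton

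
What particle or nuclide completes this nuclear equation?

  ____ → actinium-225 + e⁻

Conserve mass number: A = 225 + 0, so A = 225.
Conserve atomic number: Z = 89 − 1, so Z = 88.
Z = 88 is radium, so the species is radium-225.

Ra-225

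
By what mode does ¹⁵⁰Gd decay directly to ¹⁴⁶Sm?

ΔA = 146 − 150 = -4; ΔZ = 62 − 64 = -2.
A drops by 4 and Z drops by 2 — the signature of alpha emission.

alpha decay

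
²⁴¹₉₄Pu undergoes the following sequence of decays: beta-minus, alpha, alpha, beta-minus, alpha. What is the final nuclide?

Start: (A, Z) = (241, 94).
After β⁻: (241, 95).
After α: (237, 93).
After α: (233, 91).
After β⁻: (233, 92).
After α: (229, 90).
Z = 90 is thorium.

Th-229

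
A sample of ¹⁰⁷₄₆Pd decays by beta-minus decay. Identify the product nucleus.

Beta-minus decay: mass number changes by +0, atomic number by +1.
A: 107 = 107; Z: 46 + 1 = 47.
Z = 47 is silver, so the daughter is ¹⁰⁷₄₇Ag.

Ag-107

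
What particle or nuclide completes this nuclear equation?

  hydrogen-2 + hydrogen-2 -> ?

He-4

Conserve mass number: 2 + 2 = A, so A = 4.
Conserve atomic number: 1 + 1 = Z, so Z = 2.
A = 4 and Z = 2 is helium-4 — an alpha particle.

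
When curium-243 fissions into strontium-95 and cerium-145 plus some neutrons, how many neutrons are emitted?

Conserve mass number: 243 = 95 + 145 + k, so k = 243 − 240 = 3.
Check atomic number: 96 = 38 + 58 + 0 = 96. ✓

3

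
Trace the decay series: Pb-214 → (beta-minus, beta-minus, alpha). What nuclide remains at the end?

Pb-210

Start: (A, Z) = (214, 82).
After β⁻: (214, 83).
After β⁻: (214, 84).
After α: (210, 82).
Z = 82 is lead.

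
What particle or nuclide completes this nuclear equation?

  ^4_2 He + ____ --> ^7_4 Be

He-3

Conserve mass number: 4 + A = 7, so A = 3.
Conserve atomic number: 2 + Z = 4, so Z = 2.
Z = 2 is helium, so the species is ^3_2 He.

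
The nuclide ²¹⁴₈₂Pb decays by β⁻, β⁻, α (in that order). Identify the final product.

Start: (A, Z) = (214, 82).
After β⁻: (214, 83).
After β⁻: (214, 84).
After α: (210, 82).
Z = 82 is lead.

Pb-210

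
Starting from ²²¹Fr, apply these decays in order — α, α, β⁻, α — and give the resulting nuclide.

Start: (A, Z) = (221, 87).
After α: (217, 85).
After α: (213, 83).
After β⁻: (213, 84).
After α: (209, 82).
Z = 82 is lead.

Pb-209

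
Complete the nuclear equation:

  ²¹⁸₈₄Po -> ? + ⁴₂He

Pb-214

Conserve mass number: 218 = A + 4, so A = 214.
Conserve atomic number: 84 = Z + 2, so Z = 82.
Z = 82 is lead, so the species is ²¹⁴₈₂Pb.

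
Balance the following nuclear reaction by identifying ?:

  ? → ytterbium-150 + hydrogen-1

Lu-151

Conserve mass number: A = 150 + 1, so A = 151.
Conserve atomic number: Z = 70 + 1, so Z = 71.
Z = 71 is lutetium, so the species is lutetium-151.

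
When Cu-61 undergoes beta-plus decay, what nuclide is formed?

Ni-61

Beta-plus decay: mass number changes by +0, atomic number by -1.
A: 61 = 61; Z: 29 − 1 = 28.
Z = 28 is nickel, so the daughter is Ni-61.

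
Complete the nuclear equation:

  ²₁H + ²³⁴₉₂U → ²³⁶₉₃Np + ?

gamma ray

Conserve mass number: 2 + 234 = 236 + A, so A = 0.
Conserve atomic number: 1 + 92 = 93 + Z, so Z = 0.
A = 0 and Z = 0 is ⁰₀γ — a gamma ray.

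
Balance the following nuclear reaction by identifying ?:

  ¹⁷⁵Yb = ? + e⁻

Lu-175

Conserve mass number: 175 = A + 0, so A = 175.
Conserve atomic number: 70 = Z − 1, so Z = 71.
Z = 71 is lutetium, so the species is ¹⁷⁵Lu.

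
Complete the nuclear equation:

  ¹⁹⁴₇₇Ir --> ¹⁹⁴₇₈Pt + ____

beta-minus particle

Conserve mass number: 194 = 194 + A, so A = 0.
Conserve atomic number: 77 = 78 + Z, so Z = -1.
A = 0 and Z = -1 is ⁰₋₁e — a beta-minus particle.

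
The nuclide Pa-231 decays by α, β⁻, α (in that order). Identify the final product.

Start: (A, Z) = (231, 91).
After α: (227, 89).
After β⁻: (227, 90).
After α: (223, 88).
Z = 88 is radium.

Ra-223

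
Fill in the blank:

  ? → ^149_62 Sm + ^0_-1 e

Pm-149

Conserve mass number: A = 149 + 0, so A = 149.
Conserve atomic number: Z = 62 − 1, so Z = 61.
Z = 61 is promethium, so the species is ^149_61 Pm.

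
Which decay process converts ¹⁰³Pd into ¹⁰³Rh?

beta-plus decay or electron capture

ΔA = 103 − 103 = 0; ΔZ = 45 − 46 = -1.
A is unchanged and Z drops by 1 — a proton has become a neutron (β⁺ emission or electron capture).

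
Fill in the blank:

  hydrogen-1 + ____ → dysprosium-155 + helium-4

Conserve mass number: 1 + A = 155 + 4, so A = 158.
Conserve atomic number: 1 + Z = 66 + 2, so Z = 67.
Z = 67 is holmium, so the species is holmium-158.

Ho-158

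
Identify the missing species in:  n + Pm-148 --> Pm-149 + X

gamma ray

Conserve mass number: 1 + 148 = 149 + A, so A = 0.
Conserve atomic number: 0 + 61 = 61 + Z, so Z = 0.
A = 0 and Z = 0 is γ — a gamma ray.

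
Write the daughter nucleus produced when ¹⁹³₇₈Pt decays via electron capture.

Electron capture: mass number changes by +0, atomic number by -1.
A: 193 = 193; Z: 78 − 1 = 77.
Z = 77 is iridium, so the daughter is ¹⁹³₇₇Ir.

Ir-193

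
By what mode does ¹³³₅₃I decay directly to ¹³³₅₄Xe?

beta-minus decay

ΔA = 133 − 133 = 0; ΔZ = 54 − 53 = +1.
A is unchanged and Z rises by 1 — a neutron has become a proton (β⁻ decay).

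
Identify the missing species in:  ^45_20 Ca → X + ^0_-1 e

Sc-45

Conserve mass number: 45 = A + 0, so A = 45.
Conserve atomic number: 20 = Z − 1, so Z = 21.
Z = 21 is scandium, so the species is ^45_21 Sc.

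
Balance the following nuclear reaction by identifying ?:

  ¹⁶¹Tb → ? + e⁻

Conserve mass number: 161 = A + 0, so A = 161.
Conserve atomic number: 65 = Z − 1, so Z = 66.
Z = 66 is dysprosium, so the species is ¹⁶¹Dy.

Dy-161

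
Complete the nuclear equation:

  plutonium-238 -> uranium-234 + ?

Conserve mass number: 238 = 234 + A, so A = 4.
Conserve atomic number: 94 = 92 + Z, so Z = 2.
A = 4 and Z = 2 is helium-4 — an alpha particle.

alpha particle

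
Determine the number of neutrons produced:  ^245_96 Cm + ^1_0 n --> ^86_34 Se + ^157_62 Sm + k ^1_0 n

Conserve mass number: 246 = 86 + 157 + k, so k = 246 − 243 = 3.
Check atomic number: 96 = 34 + 62 + 0 = 96. ✓

3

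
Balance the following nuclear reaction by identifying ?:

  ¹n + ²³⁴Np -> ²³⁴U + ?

Conserve mass number: 1 + 234 = 234 + A, so A = 1.
Conserve atomic number: 0 + 93 = 92 + Z, so Z = 1.
A = 1 and Z = 1 is ¹H — a proton.

proton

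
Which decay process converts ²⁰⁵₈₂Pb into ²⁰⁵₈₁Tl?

beta-plus decay or electron capture

ΔA = 205 − 205 = 0; ΔZ = 81 − 82 = -1.
A is unchanged and Z drops by 1 — a proton has become a neutron (β⁺ emission or electron capture).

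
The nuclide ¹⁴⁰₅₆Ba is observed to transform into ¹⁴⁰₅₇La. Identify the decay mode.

ΔA = 140 − 140 = 0; ΔZ = 57 − 56 = +1.
A is unchanged and Z rises by 1 — a neutron has become a proton (β⁻ decay).

beta-minus decay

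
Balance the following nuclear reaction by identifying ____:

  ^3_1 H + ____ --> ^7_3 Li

alpha particle

Conserve mass number: 3 + A = 7, so A = 4.
Conserve atomic number: 1 + Z = 3, so Z = 2.
A = 4 and Z = 2 is ^4_2 He — an alpha particle.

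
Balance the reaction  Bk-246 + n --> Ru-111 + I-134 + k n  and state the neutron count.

Conserve mass number: 247 = 111 + 134 + k, so k = 247 − 245 = 2.
Check atomic number: 97 = 44 + 53 + 0 = 97. ✓

2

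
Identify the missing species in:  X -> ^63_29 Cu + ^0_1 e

Conserve mass number: A = 63 + 0, so A = 63.
Conserve atomic number: Z = 29 + 1, so Z = 30.
Z = 30 is zinc, so the species is ^63_30 Zn.

Zn-63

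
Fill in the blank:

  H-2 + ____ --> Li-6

alpha particle

Conserve mass number: 2 + A = 6, so A = 4.
Conserve atomic number: 1 + Z = 3, so Z = 2.
A = 4 and Z = 2 is He-4 — an alpha particle.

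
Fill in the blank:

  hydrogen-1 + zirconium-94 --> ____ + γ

Nb-95

Conserve mass number: 1 + 94 = A + 0, so A = 95.
Conserve atomic number: 1 + 40 = Z + 0, so Z = 41.
Z = 41 is niobium, so the species is niobium-95.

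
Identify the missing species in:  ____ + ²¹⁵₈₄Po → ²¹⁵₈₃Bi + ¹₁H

Conserve mass number: A + 215 = 215 + 1, so A = 1.
Conserve atomic number: Z + 84 = 83 + 1, so Z = 0.
A = 1 and Z = 0 is ¹₀n — a neutron.

neutron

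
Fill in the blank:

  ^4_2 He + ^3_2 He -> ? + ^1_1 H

Conserve mass number: 4 + 3 = A + 1, so A = 6.
Conserve atomic number: 2 + 2 = Z + 1, so Z = 3.
Z = 3 is lithium, so the species is ^6_3 Li.

Li-6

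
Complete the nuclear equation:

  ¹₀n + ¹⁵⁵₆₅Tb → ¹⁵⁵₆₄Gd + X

proton

Conserve mass number: 1 + 155 = 155 + A, so A = 1.
Conserve atomic number: 0 + 65 = 64 + Z, so Z = 1.
A = 1 and Z = 1 is ¹₁H — a proton.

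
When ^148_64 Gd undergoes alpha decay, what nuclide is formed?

Sm-144

Alpha decay: mass number changes by -4, atomic number by -2.
A: 148 − 4 = 144; Z: 64 − 2 = 62.
Z = 62 is samarium, so the daughter is ^144_62 Sm.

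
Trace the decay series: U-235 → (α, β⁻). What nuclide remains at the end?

Pa-231

Start: (A, Z) = (235, 92).
After α: (231, 90).
After β⁻: (231, 91).
Z = 91 is protactinium.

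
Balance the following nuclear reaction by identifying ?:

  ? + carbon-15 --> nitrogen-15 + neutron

Conserve mass number: A + 15 = 15 + 1, so A = 1.
Conserve atomic number: Z + 6 = 7 + 0, so Z = 1.
A = 1 and Z = 1 is hydrogen-1 — a proton.

proton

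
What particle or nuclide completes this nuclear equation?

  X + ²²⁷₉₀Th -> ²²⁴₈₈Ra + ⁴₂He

neutron

Conserve mass number: A + 227 = 224 + 4, so A = 1.
Conserve atomic number: Z + 90 = 88 + 2, so Z = 0.
A = 1 and Z = 0 is ¹₀n — a neutron.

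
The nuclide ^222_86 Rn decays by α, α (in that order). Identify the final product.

Start: (A, Z) = (222, 86).
After α: (218, 84).
After α: (214, 82).
Z = 82 is lead.

Pb-214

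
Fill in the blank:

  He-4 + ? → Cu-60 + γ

Conserve mass number: 4 + A = 60 + 0, so A = 56.
Conserve atomic number: 2 + Z = 29 + 0, so Z = 27.
Z = 27 is cobalt, so the species is Co-56.

Co-56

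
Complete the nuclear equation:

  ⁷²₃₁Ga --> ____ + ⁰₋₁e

Conserve mass number: 72 = A + 0, so A = 72.
Conserve atomic number: 31 = Z − 1, so Z = 32.
Z = 32 is germanium, so the species is ⁷²₃₂Ge.

Ge-72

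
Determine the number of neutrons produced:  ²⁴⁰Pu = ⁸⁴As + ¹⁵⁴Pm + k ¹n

2

Conserve mass number: 240 = 84 + 154 + k, so k = 240 − 238 = 2.
Check atomic number: 94 = 33 + 61 + 0 = 94. ✓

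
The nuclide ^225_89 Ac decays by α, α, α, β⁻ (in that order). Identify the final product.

Start: (A, Z) = (225, 89).
After α: (221, 87).
After α: (217, 85).
After α: (213, 83).
After β⁻: (213, 84).
Z = 84 is polonium.

Po-213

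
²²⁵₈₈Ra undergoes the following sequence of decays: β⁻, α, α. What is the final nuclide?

At-217

Start: (A, Z) = (225, 88).
After β⁻: (225, 89).
After α: (221, 87).
After α: (217, 85).
Z = 85 is astatine.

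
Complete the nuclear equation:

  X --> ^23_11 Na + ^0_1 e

Mg-23

Conserve mass number: A = 23 + 0, so A = 23.
Conserve atomic number: Z = 11 + 1, so Z = 12.
Z = 12 is magnesium, so the species is ^23_12 Mg.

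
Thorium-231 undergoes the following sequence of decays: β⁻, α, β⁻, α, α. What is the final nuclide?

Rn-219

Start: (A, Z) = (231, 90).
After β⁻: (231, 91).
After α: (227, 89).
After β⁻: (227, 90).
After α: (223, 88).
After α: (219, 86).
Z = 86 is radon.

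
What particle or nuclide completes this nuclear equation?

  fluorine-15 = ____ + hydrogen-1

Conserve mass number: 15 = A + 1, so A = 14.
Conserve atomic number: 9 = Z + 1, so Z = 8.
Z = 8 is oxygen, so the species is oxygen-14.

O-14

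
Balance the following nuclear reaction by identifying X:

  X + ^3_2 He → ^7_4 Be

alpha particle

Conserve mass number: A + 3 = 7, so A = 4.
Conserve atomic number: Z + 2 = 4, so Z = 2.
A = 4 and Z = 2 is ^4_2 He — an alpha particle.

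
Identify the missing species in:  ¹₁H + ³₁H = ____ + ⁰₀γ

Conserve mass number: 1 + 3 = A + 0, so A = 4.
Conserve atomic number: 1 + 1 = Z + 0, so Z = 2.
A = 4 and Z = 2 is ⁴₂He — an alpha particle.

He-4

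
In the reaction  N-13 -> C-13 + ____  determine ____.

positron

Conserve mass number: 13 = 13 + A, so A = 0.
Conserve atomic number: 7 = 6 + Z, so Z = 1.
A = 0 and Z = 1 is e⁺ — a positron.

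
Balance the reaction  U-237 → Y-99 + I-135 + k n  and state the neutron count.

Conserve mass number: 237 = 99 + 135 + k, so k = 237 − 234 = 3.
Check atomic number: 92 = 39 + 53 + 0 = 92. ✓

3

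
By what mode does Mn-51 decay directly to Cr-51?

beta-plus decay or electron capture

ΔA = 51 − 51 = 0; ΔZ = 24 − 25 = -1.
A is unchanged and Z drops by 1 — a proton has become a neutron (β⁺ emission or electron capture).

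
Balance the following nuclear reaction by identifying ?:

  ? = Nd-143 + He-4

Sm-147

Conserve mass number: A = 143 + 4, so A = 147.
Conserve atomic number: Z = 60 + 2, so Z = 62.
Z = 62 is samarium, so the species is Sm-147.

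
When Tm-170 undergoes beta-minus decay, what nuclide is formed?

Beta-minus decay: mass number changes by +0, atomic number by +1.
A: 170 = 170; Z: 69 + 1 = 70.
Z = 70 is ytterbium, so the daughter is Yb-170.

Yb-170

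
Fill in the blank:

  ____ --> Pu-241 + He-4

Conserve mass number: A = 241 + 4, so A = 245.
Conserve atomic number: Z = 94 + 2, so Z = 96.
Z = 96 is curium, so the species is Cm-245.

Cm-245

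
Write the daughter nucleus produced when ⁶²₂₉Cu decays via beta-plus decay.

Beta-plus decay: mass number changes by +0, atomic number by -1.
A: 62 = 62; Z: 29 − 1 = 28.
Z = 28 is nickel, so the daughter is ⁶²₂₈Ni.

Ni-62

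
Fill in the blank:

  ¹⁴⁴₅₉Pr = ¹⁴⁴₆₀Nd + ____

Conserve mass number: 144 = 144 + A, so A = 0.
Conserve atomic number: 59 = 60 + Z, so Z = -1.
A = 0 and Z = -1 is ⁰₋₁e — a beta-minus particle.

beta-minus particle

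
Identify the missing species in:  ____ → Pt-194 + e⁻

Conserve mass number: A = 194 + 0, so A = 194.
Conserve atomic number: Z = 78 − 1, so Z = 77.
Z = 77 is iridium, so the species is Ir-194.

Ir-194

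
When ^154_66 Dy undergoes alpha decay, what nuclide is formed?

Alpha decay: mass number changes by -4, atomic number by -2.
A: 154 − 4 = 150; Z: 66 − 2 = 64.
Z = 64 is gadolinium, so the daughter is ^150_64 Gd.

Gd-150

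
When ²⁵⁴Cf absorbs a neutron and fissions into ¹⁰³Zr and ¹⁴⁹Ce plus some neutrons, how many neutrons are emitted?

Conserve mass number: 255 = 103 + 149 + k, so k = 255 − 252 = 3.
Check atomic number: 98 = 40 + 58 + 0 = 98. ✓

3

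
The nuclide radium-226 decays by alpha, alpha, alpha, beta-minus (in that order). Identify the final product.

Bi-214

Start: (A, Z) = (226, 88).
After α: (222, 86).
After α: (218, 84).
After α: (214, 82).
After β⁻: (214, 83).
Z = 83 is bismuth.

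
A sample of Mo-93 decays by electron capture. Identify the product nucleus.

Nb-93

Electron capture: mass number changes by +0, atomic number by -1.
A: 93 = 93; Z: 42 − 1 = 41.
Z = 41 is niobium, so the daughter is Nb-93.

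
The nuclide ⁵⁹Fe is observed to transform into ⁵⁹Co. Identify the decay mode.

beta-minus decay

ΔA = 59 − 59 = 0; ΔZ = 27 − 26 = +1.
A is unchanged and Z rises by 1 — a neutron has become a proton (β⁻ decay).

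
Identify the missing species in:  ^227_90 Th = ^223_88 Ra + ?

alpha particle

Conserve mass number: 227 = 223 + A, so A = 4.
Conserve atomic number: 90 = 88 + Z, so Z = 2.
A = 4 and Z = 2 is ^4_2 He — an alpha particle.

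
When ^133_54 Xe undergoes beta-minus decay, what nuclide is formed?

Beta-minus decay: mass number changes by +0, atomic number by +1.
A: 133 = 133; Z: 54 + 1 = 55.
Z = 55 is caesium, so the daughter is ^133_55 Cs.

Cs-133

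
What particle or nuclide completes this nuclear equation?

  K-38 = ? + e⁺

Ar-38

Conserve mass number: 38 = A + 0, so A = 38.
Conserve atomic number: 19 = Z + 1, so Z = 18.
Z = 18 is argon, so the species is Ar-38.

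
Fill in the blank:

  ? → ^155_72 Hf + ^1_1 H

Conserve mass number: A = 155 + 1, so A = 156.
Conserve atomic number: Z = 72 + 1, so Z = 73.
Z = 73 is tantalum, so the species is ^156_73 Ta.

Ta-156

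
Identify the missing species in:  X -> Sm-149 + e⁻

Conserve mass number: A = 149 + 0, so A = 149.
Conserve atomic number: Z = 62 − 1, so Z = 61.
Z = 61 is promethium, so the species is Pm-149.

Pm-149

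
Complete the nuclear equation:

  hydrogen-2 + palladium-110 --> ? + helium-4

Conserve mass number: 2 + 110 = A + 4, so A = 108.
Conserve atomic number: 1 + 46 = Z + 2, so Z = 45.
Z = 45 is rhodium, so the species is rhodium-108.

Rh-108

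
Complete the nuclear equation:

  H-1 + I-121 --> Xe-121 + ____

neutron

Conserve mass number: 1 + 121 = 121 + A, so A = 1.
Conserve atomic number: 1 + 53 = 54 + Z, so Z = 0.
A = 1 and Z = 0 is n — a neutron.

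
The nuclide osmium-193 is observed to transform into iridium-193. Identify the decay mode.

ΔA = 193 − 193 = 0; ΔZ = 77 − 76 = +1.
A is unchanged and Z rises by 1 — a neutron has become a proton (β⁻ decay).

beta-minus decay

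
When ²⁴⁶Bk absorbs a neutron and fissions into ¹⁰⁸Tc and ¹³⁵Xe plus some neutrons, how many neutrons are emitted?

Conserve mass number: 247 = 108 + 135 + k, so k = 247 − 243 = 4.
Check atomic number: 97 = 43 + 54 + 0 = 97. ✓

4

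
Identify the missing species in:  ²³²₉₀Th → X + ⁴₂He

Ra-228

Conserve mass number: 232 = A + 4, so A = 228.
Conserve atomic number: 90 = Z + 2, so Z = 88.
Z = 88 is radium, so the species is ²²⁸₈₈Ra.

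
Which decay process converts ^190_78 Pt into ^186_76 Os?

ΔA = 186 − 190 = -4; ΔZ = 76 − 78 = -2.
A drops by 4 and Z drops by 2 — the signature of alpha emission.

alpha decay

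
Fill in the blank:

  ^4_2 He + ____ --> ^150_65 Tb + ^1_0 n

Eu-147

Conserve mass number: 4 + A = 150 + 1, so A = 147.
Conserve atomic number: 2 + Z = 65 + 0, so Z = 63.
Z = 63 is europium, so the species is ^147_63 Eu.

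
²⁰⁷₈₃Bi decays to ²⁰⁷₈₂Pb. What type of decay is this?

beta-plus decay or electron capture

ΔA = 207 − 207 = 0; ΔZ = 82 − 83 = -1.
A is unchanged and Z drops by 1 — a proton has become a neutron (β⁺ emission or electron capture).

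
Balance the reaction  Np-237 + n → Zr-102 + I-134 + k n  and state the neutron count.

2

Conserve mass number: 238 = 102 + 134 + k, so k = 238 − 236 = 2.
Check atomic number: 93 = 40 + 53 + 0 = 93. ✓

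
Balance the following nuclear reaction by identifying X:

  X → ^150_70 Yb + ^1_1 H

Lu-151

Conserve mass number: A = 150 + 1, so A = 151.
Conserve atomic number: Z = 70 + 1, so Z = 71.
Z = 71 is lutetium, so the species is ^151_71 Lu.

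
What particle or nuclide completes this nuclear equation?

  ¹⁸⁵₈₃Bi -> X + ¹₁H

Conserve mass number: 185 = A + 1, so A = 184.
Conserve atomic number: 83 = Z + 1, so Z = 82.
Z = 82 is lead, so the species is ¹⁸⁴₈₂Pb.

Pb-184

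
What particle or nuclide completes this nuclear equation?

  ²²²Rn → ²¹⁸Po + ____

alpha particle

Conserve mass number: 222 = 218 + A, so A = 4.
Conserve atomic number: 86 = 84 + Z, so Z = 2.
A = 4 and Z = 2 is ⁴He — an alpha particle.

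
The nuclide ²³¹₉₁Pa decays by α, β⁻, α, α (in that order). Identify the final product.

Rn-219

Start: (A, Z) = (231, 91).
After α: (227, 89).
After β⁻: (227, 90).
After α: (223, 88).
After α: (219, 86).
Z = 86 is radon.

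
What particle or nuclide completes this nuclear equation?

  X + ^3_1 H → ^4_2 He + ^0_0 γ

proton

Conserve mass number: A + 3 = 4 + 0, so A = 1.
Conserve atomic number: Z + 1 = 2 + 0, so Z = 1.
A = 1 and Z = 1 is ^1_1 H — a proton.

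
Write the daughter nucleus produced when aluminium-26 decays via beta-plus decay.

Beta-plus decay: mass number changes by +0, atomic number by -1.
A: 26 = 26; Z: 13 − 1 = 12.
Z = 12 is magnesium, so the daughter is magnesium-26.

Mg-26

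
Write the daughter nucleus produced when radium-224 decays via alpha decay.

Alpha decay: mass number changes by -4, atomic number by -2.
A: 224 − 4 = 220; Z: 88 − 2 = 86.
Z = 86 is radon, so the daughter is radon-220.

Rn-220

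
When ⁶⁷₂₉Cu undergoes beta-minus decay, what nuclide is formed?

Zn-67

Beta-minus decay: mass number changes by +0, atomic number by +1.
A: 67 = 67; Z: 29 + 1 = 30.
Z = 30 is zinc, so the daughter is ⁶⁷₃₀Zn.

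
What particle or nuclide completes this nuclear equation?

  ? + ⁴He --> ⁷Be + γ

Conserve mass number: A + 4 = 7 + 0, so A = 3.
Conserve atomic number: Z + 2 = 4 + 0, so Z = 2.
Z = 2 is helium, so the species is ³He.

He-3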